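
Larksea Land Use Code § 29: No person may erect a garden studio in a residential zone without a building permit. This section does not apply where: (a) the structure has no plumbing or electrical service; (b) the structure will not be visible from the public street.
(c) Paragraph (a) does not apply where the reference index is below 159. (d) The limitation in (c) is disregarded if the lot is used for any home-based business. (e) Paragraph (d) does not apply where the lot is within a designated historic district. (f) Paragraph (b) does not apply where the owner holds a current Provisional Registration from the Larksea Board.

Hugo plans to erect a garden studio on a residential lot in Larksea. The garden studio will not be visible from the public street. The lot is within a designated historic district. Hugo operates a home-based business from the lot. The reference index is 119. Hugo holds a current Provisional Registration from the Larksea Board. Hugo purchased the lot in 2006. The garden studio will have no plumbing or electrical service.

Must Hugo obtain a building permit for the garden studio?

Exception (a): there is no plumbing or electrical service — every condition holds. Turning to paragraphs (c)–(e): (c) operates against (a): the reference index is 119, below the 159 limit. (d) would limit (c) — a home-based business operates on the lot — but (e) sets (d) aside: (e) operates — the lot is in a historic district. (a) is therefore removed.
Exception (b)'s conditions are all satisfied: the structure will not be visible from the street. But applying paragraph (f): (f) is triggered — a current Provisional Registration is held. Exception (b) does not apply.
Every exception is unavailable, so the rule governs.

Yes — Hugo must obtain a building permit.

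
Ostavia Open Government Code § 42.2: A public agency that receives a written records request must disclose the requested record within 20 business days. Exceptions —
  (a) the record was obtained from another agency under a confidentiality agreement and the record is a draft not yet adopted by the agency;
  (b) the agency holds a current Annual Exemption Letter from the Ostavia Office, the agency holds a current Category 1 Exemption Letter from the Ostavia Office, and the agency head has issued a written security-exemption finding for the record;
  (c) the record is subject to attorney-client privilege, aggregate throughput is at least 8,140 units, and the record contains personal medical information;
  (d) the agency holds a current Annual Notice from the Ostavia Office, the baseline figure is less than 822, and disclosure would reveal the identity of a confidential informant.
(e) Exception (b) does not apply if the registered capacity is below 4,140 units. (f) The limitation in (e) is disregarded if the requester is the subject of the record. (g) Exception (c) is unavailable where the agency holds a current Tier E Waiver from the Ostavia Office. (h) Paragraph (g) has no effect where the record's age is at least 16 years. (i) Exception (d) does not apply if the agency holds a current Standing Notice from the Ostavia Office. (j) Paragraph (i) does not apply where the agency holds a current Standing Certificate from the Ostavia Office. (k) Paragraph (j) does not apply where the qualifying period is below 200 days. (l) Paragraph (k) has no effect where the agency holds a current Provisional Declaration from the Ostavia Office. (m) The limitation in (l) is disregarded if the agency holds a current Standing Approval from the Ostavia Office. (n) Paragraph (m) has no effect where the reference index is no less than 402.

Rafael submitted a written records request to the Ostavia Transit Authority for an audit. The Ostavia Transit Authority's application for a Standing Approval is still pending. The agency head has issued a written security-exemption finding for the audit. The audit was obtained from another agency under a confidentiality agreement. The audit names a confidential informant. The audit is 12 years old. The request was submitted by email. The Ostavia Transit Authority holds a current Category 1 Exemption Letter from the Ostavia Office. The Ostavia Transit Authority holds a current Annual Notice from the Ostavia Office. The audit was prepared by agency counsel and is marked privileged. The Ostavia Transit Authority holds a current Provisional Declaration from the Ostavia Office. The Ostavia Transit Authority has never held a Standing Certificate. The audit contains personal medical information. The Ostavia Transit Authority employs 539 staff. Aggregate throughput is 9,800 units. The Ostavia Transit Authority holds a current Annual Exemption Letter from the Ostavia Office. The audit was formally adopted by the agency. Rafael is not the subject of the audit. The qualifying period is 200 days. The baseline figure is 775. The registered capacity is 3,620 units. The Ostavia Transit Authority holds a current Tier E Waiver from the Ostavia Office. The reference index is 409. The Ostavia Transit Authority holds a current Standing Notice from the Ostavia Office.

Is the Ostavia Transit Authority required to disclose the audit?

Yes — the Ostavia Transit Authority must disclose the audit.

Exception (a) requires that the record is a draft not yet adopted by the agency; but the audit has been formally adopted, so (a) is unavailable.
Exception (b): a current Annual Exemption Letter is held; a current Category 1 Exemption Letter is held; a written security-exemption finding has been issued — every condition holds. Turning to paragraphs (e)–(f): (e) operates against (b): the registered capacity is 3,620 units, below the 4,140 units limit. (f), which would lift (e), is not triggered — Rafael is not the subject of the audit. Exception (b) does not apply.
Exception (c)'s conditions are all satisfied: the audit is privileged; aggregate throughput is 9,800 units, meeting the 8,140 units threshold; the audit contains personal medical information. But: (g) operates — a current Tier E Waiver is held. (h) is not engaged (the record's age is 12 years, short of 16 years), so (g) stands. Exception (c) does not apply.
Exception (d): a current Annual Notice is held; the baseline figure is 775, less than the 822 limit; the audit names a confidential informant — every condition holds. However, paragraphs (i)–(n) must be considered: (i) operates against (d): a current Standing Notice is held. (j), which would lift (i), is not engaged — there is no Standing Certificate in force. Exception (d) does not apply.
No exception applies. The general rule governs.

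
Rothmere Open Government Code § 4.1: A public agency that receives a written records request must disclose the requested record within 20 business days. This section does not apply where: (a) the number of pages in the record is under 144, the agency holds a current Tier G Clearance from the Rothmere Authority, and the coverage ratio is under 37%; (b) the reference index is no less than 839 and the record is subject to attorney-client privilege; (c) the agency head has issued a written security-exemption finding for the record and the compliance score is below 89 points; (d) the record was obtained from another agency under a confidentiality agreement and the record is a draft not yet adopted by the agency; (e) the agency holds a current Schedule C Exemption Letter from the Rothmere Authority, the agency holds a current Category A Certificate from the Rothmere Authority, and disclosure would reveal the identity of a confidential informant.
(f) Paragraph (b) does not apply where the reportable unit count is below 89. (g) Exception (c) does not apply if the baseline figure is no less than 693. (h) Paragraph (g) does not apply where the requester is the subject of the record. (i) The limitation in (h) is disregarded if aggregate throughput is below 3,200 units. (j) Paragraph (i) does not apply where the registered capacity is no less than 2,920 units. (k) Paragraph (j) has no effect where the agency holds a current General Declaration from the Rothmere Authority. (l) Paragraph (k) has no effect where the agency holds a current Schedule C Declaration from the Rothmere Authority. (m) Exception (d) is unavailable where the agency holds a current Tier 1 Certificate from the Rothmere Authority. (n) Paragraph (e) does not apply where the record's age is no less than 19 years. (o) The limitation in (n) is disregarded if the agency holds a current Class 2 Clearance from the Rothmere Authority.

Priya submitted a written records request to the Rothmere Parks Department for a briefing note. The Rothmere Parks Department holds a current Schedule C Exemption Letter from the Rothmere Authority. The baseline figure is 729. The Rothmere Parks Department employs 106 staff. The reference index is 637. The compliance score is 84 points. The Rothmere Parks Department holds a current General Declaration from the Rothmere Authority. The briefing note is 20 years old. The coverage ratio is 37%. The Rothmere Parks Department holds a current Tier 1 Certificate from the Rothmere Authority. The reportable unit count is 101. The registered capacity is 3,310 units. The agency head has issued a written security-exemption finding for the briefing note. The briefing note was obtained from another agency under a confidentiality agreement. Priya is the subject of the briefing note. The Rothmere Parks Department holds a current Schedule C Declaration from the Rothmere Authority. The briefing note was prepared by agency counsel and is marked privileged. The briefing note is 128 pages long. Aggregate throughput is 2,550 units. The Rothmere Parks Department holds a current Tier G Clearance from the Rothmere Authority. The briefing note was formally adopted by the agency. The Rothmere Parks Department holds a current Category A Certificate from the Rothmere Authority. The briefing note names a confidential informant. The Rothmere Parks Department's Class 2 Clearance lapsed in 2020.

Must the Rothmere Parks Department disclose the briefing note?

Exception (a) fails — the coverage ratio is 37%, not under 37%.
Exception (b) fails — the reference index is 637, short of 839.
Exception (c) is satisfied on its face — a written security-exemption finding has been issued; the compliance score is 84 points, below the 89 points limit. Under paragraphs (g)–(l): (g) operates (the baseline figure is 729, meeting the 693 threshold), but is set aside by (h): (h) is engaged — Priya is the subject of the briefing note. (i) applies (aggregate throughput is 2,550 units, below the 3,200 units limit), but is set aside by (j): (j) operates against (i): the registered capacity is 3,310 units, meeting the 2,920 units threshold. (k) applies (a current General Declaration is held), but yields to (l): (l) operates against (k): a current Schedule C Declaration is held. Exception (c) stands.
Exception (d) requires that the record is a draft not yet adopted by the agency; but the briefing note has been formally adopted, so (d) is unavailable.
Exception (e) is satisfied on its face — a current Schedule C Exemption Letter is held; a current Category A Certificate is held; the briefing note names a confidential informant. However, paragraphs (n)–(o) must be considered: (n) is triggered — the record's age is 20 years, meeting the 19 years threshold. (o), which would lift (n), is not engaged — there is no Class 2 Clearance in force. (e) is therefore removed.

No — exception (c) applies; the Rothmere Parks Department is not required to disclose the briefing note.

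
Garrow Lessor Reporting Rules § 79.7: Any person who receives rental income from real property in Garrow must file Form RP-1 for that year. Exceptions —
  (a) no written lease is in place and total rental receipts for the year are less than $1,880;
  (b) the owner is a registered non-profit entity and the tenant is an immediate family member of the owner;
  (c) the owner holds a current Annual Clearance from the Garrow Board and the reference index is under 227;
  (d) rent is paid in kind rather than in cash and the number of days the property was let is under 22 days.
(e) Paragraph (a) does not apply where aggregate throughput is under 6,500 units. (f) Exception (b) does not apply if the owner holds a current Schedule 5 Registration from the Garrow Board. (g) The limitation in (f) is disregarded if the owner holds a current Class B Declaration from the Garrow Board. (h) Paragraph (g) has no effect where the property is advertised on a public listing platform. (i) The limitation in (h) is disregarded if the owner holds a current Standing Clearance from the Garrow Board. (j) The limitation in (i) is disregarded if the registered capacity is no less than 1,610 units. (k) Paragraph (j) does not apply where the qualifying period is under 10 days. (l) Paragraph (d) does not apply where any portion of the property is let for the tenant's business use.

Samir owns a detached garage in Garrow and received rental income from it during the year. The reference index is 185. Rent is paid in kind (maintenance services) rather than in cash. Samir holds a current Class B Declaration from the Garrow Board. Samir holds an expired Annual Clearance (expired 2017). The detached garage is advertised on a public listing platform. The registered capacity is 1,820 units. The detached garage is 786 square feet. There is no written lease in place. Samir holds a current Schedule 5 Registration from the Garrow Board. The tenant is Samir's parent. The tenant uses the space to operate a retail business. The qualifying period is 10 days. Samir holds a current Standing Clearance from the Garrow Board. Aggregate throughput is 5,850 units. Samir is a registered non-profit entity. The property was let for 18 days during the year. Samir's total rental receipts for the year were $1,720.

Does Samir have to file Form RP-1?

Exception (a) is satisfied on its face — there is no written lease; total rental receipts for the year are $1,720, less than the $1,880 limit. But applying paragraph (e): (e) is triggered — aggregate throughput is 5,850 units, under the 6,500 units limit. So (a) is unavailable.
Exception (b): Samir is a registered non-profit; the tenant is an immediate family member — every condition holds. But: (f) operates against (b): a current Schedule 5 Registration is held. (g) applies (a current Class B Declaration is held), but yields to (h): (h) operates against (g): the property is publicly advertised. (i) would limit (h) — a current Standing Clearance is held — but (j) sets (i) aside: (j) operates against (i): the registered capacity is 1,820 units, meeting the 1,610 units threshold. (k) is not engaged (the qualifying period is 10 days, not under 10 days), so (j) stands. So (b) is unavailable.
Exception (c) does not apply: the Annual Clearance is not current.
Exception (d) is satisfied on its face — rent is paid in kind; the number of days the property was let is 18 days, under the 22 days limit. But applying paragraph (l): (l) operates against (d): the space is let for business use. So (d) is unavailable.
No exception displaces § 79.7.

Yes — Samir must file Form RP-1.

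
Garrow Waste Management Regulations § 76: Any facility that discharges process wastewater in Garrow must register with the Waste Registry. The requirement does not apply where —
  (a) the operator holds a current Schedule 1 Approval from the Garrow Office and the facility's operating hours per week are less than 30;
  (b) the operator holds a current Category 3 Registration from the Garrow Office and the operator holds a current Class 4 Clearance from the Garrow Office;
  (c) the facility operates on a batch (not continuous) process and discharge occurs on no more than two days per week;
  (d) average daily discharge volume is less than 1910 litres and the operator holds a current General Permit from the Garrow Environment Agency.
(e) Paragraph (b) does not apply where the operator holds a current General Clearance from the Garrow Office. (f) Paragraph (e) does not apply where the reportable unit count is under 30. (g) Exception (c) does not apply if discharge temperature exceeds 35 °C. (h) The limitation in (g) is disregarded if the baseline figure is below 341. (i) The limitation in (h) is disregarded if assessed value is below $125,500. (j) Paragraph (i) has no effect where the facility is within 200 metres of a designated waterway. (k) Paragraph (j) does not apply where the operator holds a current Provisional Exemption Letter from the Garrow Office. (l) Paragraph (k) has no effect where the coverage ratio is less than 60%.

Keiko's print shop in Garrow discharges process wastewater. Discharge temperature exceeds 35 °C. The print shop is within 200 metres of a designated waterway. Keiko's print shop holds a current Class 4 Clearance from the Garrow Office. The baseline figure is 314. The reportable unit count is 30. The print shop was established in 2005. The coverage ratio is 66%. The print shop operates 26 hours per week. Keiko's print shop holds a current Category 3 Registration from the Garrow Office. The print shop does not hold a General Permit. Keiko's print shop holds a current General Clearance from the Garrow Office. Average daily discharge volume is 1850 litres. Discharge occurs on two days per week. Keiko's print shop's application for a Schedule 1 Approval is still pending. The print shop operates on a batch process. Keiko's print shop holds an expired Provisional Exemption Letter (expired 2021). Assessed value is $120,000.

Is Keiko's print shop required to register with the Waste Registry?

Exception (a) does not apply: there is no Schedule 1 Approval in force.
Exception (b)'s conditions are all satisfied: a current Category 3 Registration is held; a current Class 4 Clearance is held. However, paragraphs (e)–(f) must be considered: (e) applies — a current General Clearance is held. (f) does not operate here (the reportable unit count is 30, not under 30), so (e) stands. (b) is therefore removed.
Exception (c)'s conditions are all satisfied: the facility operates on a batch process; discharge occurs on no more than two days per week. Applying paragraphs (g)–(l): (g) operates (discharge temperature exceeds 35 °C), but is itself disapplied by (h): (h) is triggered — the baseline figure is 314, below the 341 limit. (i) would limit (h) — assessed value is $120,000, below the $125,500 limit — but (j) sets (i) aside: (j) applies — the print shop is within 200 m of a designated waterway. (k) is inapplicable (the Provisional Exemption Letter is not current), so (j) stands. Exception (c) stands.
Exception (d) does not apply: no General Permit is held.

No — exception (c) applies; Keiko's print shop is not required to register with the Waste Registry.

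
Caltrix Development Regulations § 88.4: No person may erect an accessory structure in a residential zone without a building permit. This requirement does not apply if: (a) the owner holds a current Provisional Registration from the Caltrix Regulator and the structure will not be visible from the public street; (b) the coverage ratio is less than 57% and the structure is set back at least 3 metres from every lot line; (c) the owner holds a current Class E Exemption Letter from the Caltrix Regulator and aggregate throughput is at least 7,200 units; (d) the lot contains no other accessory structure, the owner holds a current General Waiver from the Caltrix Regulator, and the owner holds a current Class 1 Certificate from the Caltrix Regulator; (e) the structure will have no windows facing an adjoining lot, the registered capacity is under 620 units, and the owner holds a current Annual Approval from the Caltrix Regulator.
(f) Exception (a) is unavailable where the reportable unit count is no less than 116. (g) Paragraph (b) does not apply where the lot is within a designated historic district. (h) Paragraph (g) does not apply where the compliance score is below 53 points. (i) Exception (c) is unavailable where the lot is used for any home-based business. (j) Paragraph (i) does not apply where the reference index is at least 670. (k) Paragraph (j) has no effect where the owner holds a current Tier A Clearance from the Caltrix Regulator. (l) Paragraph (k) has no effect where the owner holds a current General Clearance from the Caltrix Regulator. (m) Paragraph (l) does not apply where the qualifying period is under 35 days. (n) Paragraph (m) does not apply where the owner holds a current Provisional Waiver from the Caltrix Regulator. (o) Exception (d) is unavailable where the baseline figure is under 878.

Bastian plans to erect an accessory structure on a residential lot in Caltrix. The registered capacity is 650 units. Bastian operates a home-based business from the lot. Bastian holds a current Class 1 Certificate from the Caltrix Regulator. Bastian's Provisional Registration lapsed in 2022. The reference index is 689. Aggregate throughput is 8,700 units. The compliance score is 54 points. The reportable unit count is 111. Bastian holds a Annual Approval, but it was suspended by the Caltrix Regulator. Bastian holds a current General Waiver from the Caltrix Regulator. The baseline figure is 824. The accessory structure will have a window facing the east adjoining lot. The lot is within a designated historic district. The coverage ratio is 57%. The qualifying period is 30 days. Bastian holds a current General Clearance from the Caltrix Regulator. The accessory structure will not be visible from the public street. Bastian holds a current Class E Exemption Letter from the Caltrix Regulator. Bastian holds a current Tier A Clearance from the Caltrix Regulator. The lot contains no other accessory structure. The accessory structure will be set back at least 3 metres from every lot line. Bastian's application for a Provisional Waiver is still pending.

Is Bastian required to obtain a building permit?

Exception (a) does not apply: the Provisional Registration is not current.
Exception (b) requires that the coverage ratio is less than 57%; but the coverage ratio is 57%, not less than 57%, so (b) is unavailable.
Exception (c)'s conditions are all satisfied: a current Class E Exemption Letter is held; aggregate throughput is 8,700 units, meeting the 7,200 units threshold. However, paragraphs (i)–(n) must be considered: (i) operates against (c): a home-based business operates on the lot. (j) would limit (i) — the reference index is 689, meeting the 670 threshold — but (k) sets (j) aside: (k) is triggered — a current Tier A Clearance is held. (l) would limit (k) — a current General Clearance is held — but (m) sets (l) aside: (m) operates against (l): the qualifying period is 30 days, under the 35 days limit. (n), which would lift (m), is not triggered — no current Provisional Waiver is held. Exception (c) does not apply.
All of (d)'s requirements are met (the lot has no other accessory structure; a current General Waiver is held; a current Class 1 Certificate is held). However, paragraph (o) must be considered: (o) operates against (d): the baseline figure is 824, under the 878 limit. Exception (d) does not apply.
Exception (e) requires that the structure will have no windows facing an adjoining lot; but a window faces an adjoining lot, so (e) is unavailable.
Every exception is unavailable, so the rule governs.

Yes — Bastian must obtain a building permit.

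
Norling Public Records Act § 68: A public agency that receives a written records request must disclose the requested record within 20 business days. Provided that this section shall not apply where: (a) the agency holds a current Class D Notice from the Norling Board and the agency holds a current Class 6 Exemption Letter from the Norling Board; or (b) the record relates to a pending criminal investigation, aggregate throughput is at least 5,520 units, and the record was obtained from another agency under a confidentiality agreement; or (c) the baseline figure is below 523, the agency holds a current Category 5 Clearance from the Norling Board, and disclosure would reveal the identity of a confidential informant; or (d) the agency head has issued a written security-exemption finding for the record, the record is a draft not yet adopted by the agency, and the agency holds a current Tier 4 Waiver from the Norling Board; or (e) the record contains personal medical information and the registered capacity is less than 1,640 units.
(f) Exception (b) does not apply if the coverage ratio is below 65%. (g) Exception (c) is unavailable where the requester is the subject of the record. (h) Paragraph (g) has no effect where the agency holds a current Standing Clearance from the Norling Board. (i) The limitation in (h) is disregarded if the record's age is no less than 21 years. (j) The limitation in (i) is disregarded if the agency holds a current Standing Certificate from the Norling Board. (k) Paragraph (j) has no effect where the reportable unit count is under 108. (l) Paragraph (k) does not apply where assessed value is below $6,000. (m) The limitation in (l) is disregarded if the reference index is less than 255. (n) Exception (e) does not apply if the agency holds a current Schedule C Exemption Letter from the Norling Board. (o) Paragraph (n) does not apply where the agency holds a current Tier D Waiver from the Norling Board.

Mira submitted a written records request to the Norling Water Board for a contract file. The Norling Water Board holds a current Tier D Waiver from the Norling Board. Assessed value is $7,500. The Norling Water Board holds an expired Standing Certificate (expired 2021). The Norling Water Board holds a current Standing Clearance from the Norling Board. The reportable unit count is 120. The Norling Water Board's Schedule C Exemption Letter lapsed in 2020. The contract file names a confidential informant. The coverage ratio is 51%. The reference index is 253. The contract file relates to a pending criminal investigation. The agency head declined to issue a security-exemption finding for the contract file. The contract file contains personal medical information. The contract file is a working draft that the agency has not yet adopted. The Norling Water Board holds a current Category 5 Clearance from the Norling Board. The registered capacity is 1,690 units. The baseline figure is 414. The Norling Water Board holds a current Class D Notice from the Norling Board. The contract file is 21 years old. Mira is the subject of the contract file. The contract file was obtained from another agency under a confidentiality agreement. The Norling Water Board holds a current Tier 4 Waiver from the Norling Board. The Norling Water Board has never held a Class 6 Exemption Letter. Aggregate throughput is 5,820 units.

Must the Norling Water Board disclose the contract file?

Yes — the Norling Water Board must disclose the contract file.

Exception (a) fails — no current Class 6 Exemption Letter is held.
All of (b)'s requirements are met (the contract file relates to a pending investigation; aggregate throughput is 5,820 units, meeting the 5,520 units threshold; the contract file was obtained under a confidentiality agreement). But applying paragraph (f): (f) operates — the coverage ratio is 51%, below the 65% limit. So (b) is unavailable.
Exception (c)'s conditions are all satisfied: the baseline figure is 414, below the 523 limit; a current Category 5 Clearance is held; the contract file names a confidential informant. However, paragraphs (g)–(m) must be considered: (g) operates against (c): Mira is the subject of the contract file. (h) applies (a current Standing Clearance is held), but is itself disapplied by (i): (i) is triggered — the record's age is 21 years, meeting the 21 years threshold. (j) is inapplicable (there is no Standing Certificate in force), so (i) stands. So (c) is unavailable.
Exception (d) fails — the agency head declined to issue a security-exemption finding.
Exception (e) fails — the registered capacity is 1,690 units, not less than 1,640 units.
Every exception is unavailable, so the rule governs.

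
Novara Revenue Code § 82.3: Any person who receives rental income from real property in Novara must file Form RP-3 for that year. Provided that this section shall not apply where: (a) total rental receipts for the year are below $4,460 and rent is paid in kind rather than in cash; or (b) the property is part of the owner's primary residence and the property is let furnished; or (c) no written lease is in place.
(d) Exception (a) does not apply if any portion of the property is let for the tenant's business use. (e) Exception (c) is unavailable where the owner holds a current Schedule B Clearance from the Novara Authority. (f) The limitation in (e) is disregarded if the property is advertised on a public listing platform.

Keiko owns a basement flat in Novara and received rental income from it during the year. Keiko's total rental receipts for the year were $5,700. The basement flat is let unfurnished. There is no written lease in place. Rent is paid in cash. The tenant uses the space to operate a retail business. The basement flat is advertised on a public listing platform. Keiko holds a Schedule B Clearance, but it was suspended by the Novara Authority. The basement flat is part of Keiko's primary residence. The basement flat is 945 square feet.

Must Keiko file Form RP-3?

No — exception (c) applies; Keiko is not required to file Form RP-3.

Exception (a) requires that total rental receipts for the year are below $4,460; but total rental receipts for the year are $5,700, not below $4,460, so (a) is unavailable.
Exception (b) requires that the property is let furnished; but the property is let unfurnished, so (b) is unavailable.
Exception (c)'s conditions are all satisfied: there is no written lease. Applying paragraphs (e)–(f): (e), which would limit (c), is not engaged: there is no Schedule B Clearance in force. So (c) applies.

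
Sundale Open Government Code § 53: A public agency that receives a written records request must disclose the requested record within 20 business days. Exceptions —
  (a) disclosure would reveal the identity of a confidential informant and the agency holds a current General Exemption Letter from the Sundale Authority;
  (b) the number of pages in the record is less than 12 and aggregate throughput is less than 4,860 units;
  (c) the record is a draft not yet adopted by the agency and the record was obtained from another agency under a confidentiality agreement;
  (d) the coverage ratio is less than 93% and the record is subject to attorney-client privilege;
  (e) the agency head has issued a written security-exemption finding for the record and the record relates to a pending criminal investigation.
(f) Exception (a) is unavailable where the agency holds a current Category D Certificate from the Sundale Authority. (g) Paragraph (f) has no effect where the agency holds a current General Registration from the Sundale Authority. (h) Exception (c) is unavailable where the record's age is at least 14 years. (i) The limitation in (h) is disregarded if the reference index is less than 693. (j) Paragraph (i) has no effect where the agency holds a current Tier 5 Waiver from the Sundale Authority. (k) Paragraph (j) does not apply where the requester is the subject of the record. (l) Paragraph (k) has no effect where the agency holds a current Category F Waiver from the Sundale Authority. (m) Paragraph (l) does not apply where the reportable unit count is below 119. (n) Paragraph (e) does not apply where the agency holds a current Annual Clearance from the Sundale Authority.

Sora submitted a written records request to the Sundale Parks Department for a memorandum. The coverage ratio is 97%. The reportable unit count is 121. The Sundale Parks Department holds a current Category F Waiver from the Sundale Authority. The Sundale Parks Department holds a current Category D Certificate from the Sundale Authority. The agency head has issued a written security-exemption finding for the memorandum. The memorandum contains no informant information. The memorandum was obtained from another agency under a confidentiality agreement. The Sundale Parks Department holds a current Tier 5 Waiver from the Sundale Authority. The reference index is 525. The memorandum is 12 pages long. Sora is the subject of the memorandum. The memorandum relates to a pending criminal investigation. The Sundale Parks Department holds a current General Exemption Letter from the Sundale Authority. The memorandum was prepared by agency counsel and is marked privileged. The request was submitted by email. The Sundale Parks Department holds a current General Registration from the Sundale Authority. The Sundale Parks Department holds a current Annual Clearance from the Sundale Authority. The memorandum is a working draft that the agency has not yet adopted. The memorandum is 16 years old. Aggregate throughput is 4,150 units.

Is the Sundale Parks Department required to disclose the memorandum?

Yes — the Sundale Parks Department must disclose the memorandum.

Exception (a) does not apply: the memorandum contains no informant information.
Exception (b) requires that the number of pages in the record is less than 12; but the number of pages in the record is 12, not less than 12, so (b) is unavailable.
All of (c)'s requirements are met (the memorandum is an unadopted draft; the memorandum was obtained under a confidentiality agreement). But: (h) applies — the record's age is 16 years, meeting the 14 years threshold. (i) would limit (h) — the reference index is 525, less than the 693 limit — but (j) sets (i) aside: (j) operates against (i): a current Tier 5 Waiver is held. (k) applies (Sora is the subject of the memorandum), but is itself disapplied by (l): (l) operates — a current Category F Waiver is held. (m), which would lift (l), is inapplicable — the reportable unit count is 121, not below 119. Exception (c) does not apply.
Exception (d) does not apply: the coverage ratio is 97%, not less than 93%.
Exception (e): a written security-exemption finding has been issued; the memorandum relates to a pending investigation — every condition holds. But: (n) is triggered — a current Annual Clearance is held. Exception (e) does not apply.
No exception displaces § 53.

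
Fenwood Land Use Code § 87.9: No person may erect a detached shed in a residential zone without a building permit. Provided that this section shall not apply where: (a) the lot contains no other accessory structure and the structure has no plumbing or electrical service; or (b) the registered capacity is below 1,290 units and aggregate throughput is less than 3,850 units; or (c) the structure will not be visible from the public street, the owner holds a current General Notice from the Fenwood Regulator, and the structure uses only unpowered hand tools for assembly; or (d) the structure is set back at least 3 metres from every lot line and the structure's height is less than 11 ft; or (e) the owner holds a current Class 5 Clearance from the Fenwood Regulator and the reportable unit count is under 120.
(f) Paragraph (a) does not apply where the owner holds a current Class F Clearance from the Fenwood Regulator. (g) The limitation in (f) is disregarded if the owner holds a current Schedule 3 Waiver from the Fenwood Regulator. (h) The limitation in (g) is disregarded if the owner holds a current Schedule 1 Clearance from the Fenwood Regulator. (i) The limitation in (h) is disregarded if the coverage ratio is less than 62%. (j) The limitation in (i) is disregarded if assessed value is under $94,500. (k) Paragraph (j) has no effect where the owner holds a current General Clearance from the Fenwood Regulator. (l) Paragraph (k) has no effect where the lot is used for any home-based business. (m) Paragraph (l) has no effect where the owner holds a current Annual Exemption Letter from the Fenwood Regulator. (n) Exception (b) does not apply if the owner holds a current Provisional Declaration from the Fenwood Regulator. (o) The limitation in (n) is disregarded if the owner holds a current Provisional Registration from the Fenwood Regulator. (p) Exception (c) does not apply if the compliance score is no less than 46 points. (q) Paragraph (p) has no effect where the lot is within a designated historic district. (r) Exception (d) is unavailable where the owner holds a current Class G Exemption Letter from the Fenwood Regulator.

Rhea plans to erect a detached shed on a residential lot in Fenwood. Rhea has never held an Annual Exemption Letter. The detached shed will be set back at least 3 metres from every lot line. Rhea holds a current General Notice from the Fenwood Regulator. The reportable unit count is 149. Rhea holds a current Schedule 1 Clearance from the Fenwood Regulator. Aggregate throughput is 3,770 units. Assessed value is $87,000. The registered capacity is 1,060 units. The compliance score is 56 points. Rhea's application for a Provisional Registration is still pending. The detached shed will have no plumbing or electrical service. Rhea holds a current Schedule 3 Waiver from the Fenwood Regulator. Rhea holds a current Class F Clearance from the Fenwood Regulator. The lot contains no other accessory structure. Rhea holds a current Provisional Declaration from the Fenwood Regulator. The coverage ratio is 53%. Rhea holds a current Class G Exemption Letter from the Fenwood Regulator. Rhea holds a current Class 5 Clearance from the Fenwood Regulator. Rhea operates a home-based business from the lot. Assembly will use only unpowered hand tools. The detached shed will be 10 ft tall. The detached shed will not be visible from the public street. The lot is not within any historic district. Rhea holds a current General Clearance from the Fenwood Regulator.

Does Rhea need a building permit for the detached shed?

All of (a)'s requirements are met (the lot has no other accessory structure; there is no plumbing or electrical service). But applying paragraphs (f)–(m): (f) operates against (a): a current Class F Clearance is held. (g) would limit (f) — a current Schedule 3 Waiver is held — but (h) sets (g) aside: (h) operates against (g): a current Schedule 1 Clearance is held. (i) would limit (h) — the coverage ratio is 53%, less than the 62% limit — but (j) sets (i) aside: (j) is engaged — assessed value is $87,000, under the $94,500 limit. (k) would limit (j) — a current General Clearance is held — but (l) sets (k) aside: (l) operates against (k): a home-based business operates on the lot. (m), which would lift (l), is inapplicable — there is no Annual Exemption Letter in force. (a) is therefore removed.
Exception (b): the registered capacity is 1,060 units, below the 1,290 units limit; aggregate throughput is 3,770 units, less than the 3,850 units limit — every condition holds. However, paragraphs (n)–(o) must be considered: (n) operates against (b): a current Provisional Declaration is held. (o), which would lift (n), is inapplicable — there is no Provisional Registration in force. Exception (b) does not apply.
Exception (c) is satisfied on its face — the structure will not be visible from the street; a current General Notice is held; assembly uses only hand tools. But applying paragraphs (p)–(q): (p) applies — the compliance score is 56 points, meeting the 46 points threshold. (q), which would lift (p), is inapplicable — the lot is not in a historic district. (c) is therefore removed.
Exception (d)'s conditions are all satisfied: the setback is at least 3 m on every side; the structure's height is 10 ft, less than the 11 ft limit. Turning to paragraph (r): (r) operates against (d): a current Class G Exemption Letter is held. (d) is therefore removed.
Exception (e) requires that the reportable unit count is under 120; but the reportable unit count is 149, not under 120, so (e) is unavailable.
No exception applies. The general rule governs.

Yes — Rhea must obtain a building permit.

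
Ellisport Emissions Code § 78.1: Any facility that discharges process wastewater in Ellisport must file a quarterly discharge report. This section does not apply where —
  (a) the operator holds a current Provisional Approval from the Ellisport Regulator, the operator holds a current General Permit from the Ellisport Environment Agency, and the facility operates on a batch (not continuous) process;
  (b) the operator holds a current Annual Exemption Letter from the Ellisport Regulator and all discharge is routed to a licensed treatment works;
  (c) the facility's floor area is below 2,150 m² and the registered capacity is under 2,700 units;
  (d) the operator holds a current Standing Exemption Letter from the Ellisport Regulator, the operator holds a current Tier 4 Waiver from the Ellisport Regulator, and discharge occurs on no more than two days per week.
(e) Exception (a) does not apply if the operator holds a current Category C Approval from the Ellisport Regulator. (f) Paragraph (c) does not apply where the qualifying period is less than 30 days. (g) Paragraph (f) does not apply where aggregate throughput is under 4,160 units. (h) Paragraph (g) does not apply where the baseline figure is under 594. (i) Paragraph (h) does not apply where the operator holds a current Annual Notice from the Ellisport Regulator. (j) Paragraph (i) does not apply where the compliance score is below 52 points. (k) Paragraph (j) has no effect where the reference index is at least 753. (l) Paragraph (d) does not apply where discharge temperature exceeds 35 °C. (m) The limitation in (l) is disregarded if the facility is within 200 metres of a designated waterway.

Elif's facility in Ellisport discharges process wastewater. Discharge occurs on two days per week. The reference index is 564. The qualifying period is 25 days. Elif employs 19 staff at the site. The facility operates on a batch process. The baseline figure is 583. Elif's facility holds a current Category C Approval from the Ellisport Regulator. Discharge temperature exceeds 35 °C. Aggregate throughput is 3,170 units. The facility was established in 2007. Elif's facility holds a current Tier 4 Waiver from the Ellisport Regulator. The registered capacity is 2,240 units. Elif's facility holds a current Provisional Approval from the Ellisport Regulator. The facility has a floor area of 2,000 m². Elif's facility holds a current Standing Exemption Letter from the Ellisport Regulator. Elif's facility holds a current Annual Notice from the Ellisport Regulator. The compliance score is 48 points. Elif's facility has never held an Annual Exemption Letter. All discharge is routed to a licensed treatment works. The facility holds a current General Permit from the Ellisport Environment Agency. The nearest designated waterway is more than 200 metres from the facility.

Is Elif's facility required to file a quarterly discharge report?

Exception (a)'s conditions are all satisfied: a current Provisional Approval is held; a current General Permit is held; the facility operates on a batch process. But applying paragraph (e): (e) is engaged — a current Category C Approval is held. So (a) is unavailable.
Exception (b) does not apply: no current Annual Exemption Letter is held.
Exception (c) is satisfied on its face — the facility's floor area is 2,000 m², below the 2,150 m² limit; the registered capacity is 2,240 units, under the 2,700 units limit. But: (f) applies — the qualifying period is 25 days, less than the 30 days limit. (g) applies (aggregate throughput is 3,170 units, under the 4,160 units limit), but yields to (h): (h) operates against (g): the baseline figure is 583, under the 594 limit. (i) would limit (h) — a current Annual Notice is held — but (j) sets (i) aside: (j) applies — the compliance score is 48 points, below the 52 points limit. (k), which would lift (j), does not operate here — the reference index is 564, short of 753. Exception (c) does not apply.
Exception (d)'s conditions are all satisfied: a current Standing Exemption Letter is held; a current Tier 4 Waiver is held; discharge occurs on no more than two days per week. However, paragraphs (l)–(m) must be considered: (l) operates against (d): discharge temperature exceeds 35 °C. (m), which would lift (l), does not operate here — the facility is more than 200 m from any designated waterway. So (d) is unavailable.
No exception is made out. Elif's facility falls within the general rule.

Yes — Elif's facility must file a quarterly discharge report.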